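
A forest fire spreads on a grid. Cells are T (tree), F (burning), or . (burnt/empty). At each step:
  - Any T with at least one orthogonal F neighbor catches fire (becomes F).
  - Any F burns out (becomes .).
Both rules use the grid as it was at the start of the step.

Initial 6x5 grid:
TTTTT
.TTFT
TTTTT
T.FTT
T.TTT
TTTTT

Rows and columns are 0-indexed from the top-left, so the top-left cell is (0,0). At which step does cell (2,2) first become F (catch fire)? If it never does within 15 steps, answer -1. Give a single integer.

Step 1: cell (2,2)='F' (+7 fires, +2 burnt)
  -> target ignites at step 1
Step 2: cell (2,2)='.' (+8 fires, +7 burnt)
Step 3: cell (2,2)='.' (+5 fires, +8 burnt)
Step 4: cell (2,2)='.' (+4 fires, +5 burnt)
Step 5: cell (2,2)='.' (+1 fires, +4 burnt)
Step 6: cell (2,2)='.' (+0 fires, +1 burnt)
  fire out at step 6

1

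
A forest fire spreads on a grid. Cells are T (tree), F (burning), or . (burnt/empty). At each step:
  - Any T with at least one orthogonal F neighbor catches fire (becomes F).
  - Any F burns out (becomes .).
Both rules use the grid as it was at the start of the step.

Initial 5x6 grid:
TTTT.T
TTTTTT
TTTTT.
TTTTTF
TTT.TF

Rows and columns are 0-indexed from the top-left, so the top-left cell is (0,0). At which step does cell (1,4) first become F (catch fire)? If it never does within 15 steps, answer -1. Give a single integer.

Step 1: cell (1,4)='T' (+2 fires, +2 burnt)
Step 2: cell (1,4)='T' (+2 fires, +2 burnt)
Step 3: cell (1,4)='F' (+3 fires, +2 burnt)
  -> target ignites at step 3
Step 4: cell (1,4)='.' (+5 fires, +3 burnt)
Step 5: cell (1,4)='.' (+6 fires, +5 burnt)
Step 6: cell (1,4)='.' (+4 fires, +6 burnt)
Step 7: cell (1,4)='.' (+2 fires, +4 burnt)
Step 8: cell (1,4)='.' (+1 fires, +2 burnt)
Step 9: cell (1,4)='.' (+0 fires, +1 burnt)
  fire out at step 9

3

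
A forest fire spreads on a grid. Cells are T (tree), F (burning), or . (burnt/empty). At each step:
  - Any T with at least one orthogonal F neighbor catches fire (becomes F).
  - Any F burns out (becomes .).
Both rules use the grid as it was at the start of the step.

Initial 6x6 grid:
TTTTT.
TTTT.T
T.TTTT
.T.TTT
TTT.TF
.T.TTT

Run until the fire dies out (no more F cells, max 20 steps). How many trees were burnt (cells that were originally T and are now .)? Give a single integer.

Answer: 22

Derivation:
Step 1: +3 fires, +1 burnt (F count now 3)
Step 2: +3 fires, +3 burnt (F count now 3)
Step 3: +4 fires, +3 burnt (F count now 4)
Step 4: +1 fires, +4 burnt (F count now 1)
Step 5: +2 fires, +1 burnt (F count now 2)
Step 6: +2 fires, +2 burnt (F count now 2)
Step 7: +3 fires, +2 burnt (F count now 3)
Step 8: +2 fires, +3 burnt (F count now 2)
Step 9: +2 fires, +2 burnt (F count now 2)
Step 10: +0 fires, +2 burnt (F count now 0)
Fire out after step 10
Initially T: 27, now '.': 31
Total burnt (originally-T cells now '.'): 22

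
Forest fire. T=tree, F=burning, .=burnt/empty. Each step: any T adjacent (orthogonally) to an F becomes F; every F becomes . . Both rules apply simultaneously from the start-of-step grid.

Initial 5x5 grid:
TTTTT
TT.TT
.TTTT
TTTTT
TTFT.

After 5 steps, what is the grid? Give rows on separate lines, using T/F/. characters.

Step 1: 3 trees catch fire, 1 burn out
  TTTTT
  TT.TT
  .TTTT
  TTFTT
  TF.F.
Step 2: 4 trees catch fire, 3 burn out
  TTTTT
  TT.TT
  .TFTT
  TF.FT
  F....
Step 3: 4 trees catch fire, 4 burn out
  TTTTT
  TT.TT
  .F.FT
  F...F
  .....
Step 4: 3 trees catch fire, 4 burn out
  TTTTT
  TF.FT
  ....F
  .....
  .....
Step 5: 4 trees catch fire, 3 burn out
  TFTFT
  F...F
  .....
  .....
  .....

TFTFT
F...F
.....
.....
.....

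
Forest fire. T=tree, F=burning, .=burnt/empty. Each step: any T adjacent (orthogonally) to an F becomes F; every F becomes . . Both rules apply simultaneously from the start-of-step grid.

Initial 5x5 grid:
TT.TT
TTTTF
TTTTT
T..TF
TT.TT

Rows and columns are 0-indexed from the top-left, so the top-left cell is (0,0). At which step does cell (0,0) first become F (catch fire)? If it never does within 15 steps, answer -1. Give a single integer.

Step 1: cell (0,0)='T' (+5 fires, +2 burnt)
Step 2: cell (0,0)='T' (+4 fires, +5 burnt)
Step 3: cell (0,0)='T' (+2 fires, +4 burnt)
Step 4: cell (0,0)='T' (+3 fires, +2 burnt)
Step 5: cell (0,0)='F' (+2 fires, +3 burnt)
  -> target ignites at step 5
Step 6: cell (0,0)='.' (+1 fires, +2 burnt)
Step 7: cell (0,0)='.' (+1 fires, +1 burnt)
Step 8: cell (0,0)='.' (+1 fires, +1 burnt)
Step 9: cell (0,0)='.' (+0 fires, +1 burnt)
  fire out at step 9

5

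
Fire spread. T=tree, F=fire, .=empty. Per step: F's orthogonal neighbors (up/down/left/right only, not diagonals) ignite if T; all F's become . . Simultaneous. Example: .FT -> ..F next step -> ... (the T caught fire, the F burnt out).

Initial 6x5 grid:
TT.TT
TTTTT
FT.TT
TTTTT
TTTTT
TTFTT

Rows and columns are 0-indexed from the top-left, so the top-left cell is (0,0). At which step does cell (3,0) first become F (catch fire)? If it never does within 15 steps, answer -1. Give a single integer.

Step 1: cell (3,0)='F' (+6 fires, +2 burnt)
  -> target ignites at step 1
Step 2: cell (3,0)='.' (+9 fires, +6 burnt)
Step 3: cell (3,0)='.' (+4 fires, +9 burnt)
Step 4: cell (3,0)='.' (+3 fires, +4 burnt)
Step 5: cell (3,0)='.' (+3 fires, +3 burnt)
Step 6: cell (3,0)='.' (+1 fires, +3 burnt)
Step 7: cell (3,0)='.' (+0 fires, +1 burnt)
  fire out at step 7

1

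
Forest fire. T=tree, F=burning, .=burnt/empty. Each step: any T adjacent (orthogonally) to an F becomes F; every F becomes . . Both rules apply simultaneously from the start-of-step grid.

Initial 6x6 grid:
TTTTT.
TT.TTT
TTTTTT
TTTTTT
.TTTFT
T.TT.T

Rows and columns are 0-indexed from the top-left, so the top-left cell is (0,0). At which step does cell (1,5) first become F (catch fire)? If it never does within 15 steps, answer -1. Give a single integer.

Step 1: cell (1,5)='T' (+3 fires, +1 burnt)
Step 2: cell (1,5)='T' (+6 fires, +3 burnt)
Step 3: cell (1,5)='T' (+6 fires, +6 burnt)
Step 4: cell (1,5)='F' (+5 fires, +6 burnt)
  -> target ignites at step 4
Step 5: cell (1,5)='.' (+3 fires, +5 burnt)
Step 6: cell (1,5)='.' (+3 fires, +3 burnt)
Step 7: cell (1,5)='.' (+2 fires, +3 burnt)
Step 8: cell (1,5)='.' (+1 fires, +2 burnt)
Step 9: cell (1,5)='.' (+0 fires, +1 burnt)
  fire out at step 9

4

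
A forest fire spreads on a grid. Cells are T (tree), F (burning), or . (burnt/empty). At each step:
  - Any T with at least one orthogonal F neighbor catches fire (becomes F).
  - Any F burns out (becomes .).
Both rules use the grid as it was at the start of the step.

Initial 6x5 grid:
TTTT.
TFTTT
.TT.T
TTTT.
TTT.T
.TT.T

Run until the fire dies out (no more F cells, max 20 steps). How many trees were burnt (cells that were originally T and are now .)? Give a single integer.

Answer: 20

Derivation:
Step 1: +4 fires, +1 burnt (F count now 4)
Step 2: +5 fires, +4 burnt (F count now 5)
Step 3: +5 fires, +5 burnt (F count now 5)
Step 4: +5 fires, +5 burnt (F count now 5)
Step 5: +1 fires, +5 burnt (F count now 1)
Step 6: +0 fires, +1 burnt (F count now 0)
Fire out after step 6
Initially T: 22, now '.': 28
Total burnt (originally-T cells now '.'): 20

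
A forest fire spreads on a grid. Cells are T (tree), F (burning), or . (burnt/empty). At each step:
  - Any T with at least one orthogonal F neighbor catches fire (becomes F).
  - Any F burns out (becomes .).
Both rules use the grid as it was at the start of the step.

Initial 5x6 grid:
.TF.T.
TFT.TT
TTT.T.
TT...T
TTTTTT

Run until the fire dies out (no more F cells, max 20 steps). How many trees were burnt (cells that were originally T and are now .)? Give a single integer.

Step 1: +4 fires, +2 burnt (F count now 4)
Step 2: +3 fires, +4 burnt (F count now 3)
Step 3: +2 fires, +3 burnt (F count now 2)
Step 4: +2 fires, +2 burnt (F count now 2)
Step 5: +1 fires, +2 burnt (F count now 1)
Step 6: +1 fires, +1 burnt (F count now 1)
Step 7: +1 fires, +1 burnt (F count now 1)
Step 8: +1 fires, +1 burnt (F count now 1)
Step 9: +0 fires, +1 burnt (F count now 0)
Fire out after step 9
Initially T: 19, now '.': 26
Total burnt (originally-T cells now '.'): 15

Answer: 15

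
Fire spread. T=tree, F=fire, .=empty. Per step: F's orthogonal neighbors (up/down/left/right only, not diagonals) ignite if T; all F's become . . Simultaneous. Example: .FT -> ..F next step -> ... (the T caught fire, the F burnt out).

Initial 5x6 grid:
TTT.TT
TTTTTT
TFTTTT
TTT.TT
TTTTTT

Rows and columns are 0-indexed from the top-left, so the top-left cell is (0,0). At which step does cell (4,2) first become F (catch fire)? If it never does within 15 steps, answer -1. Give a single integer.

Step 1: cell (4,2)='T' (+4 fires, +1 burnt)
Step 2: cell (4,2)='T' (+7 fires, +4 burnt)
Step 3: cell (4,2)='F' (+6 fires, +7 burnt)
  -> target ignites at step 3
Step 4: cell (4,2)='.' (+4 fires, +6 burnt)
Step 5: cell (4,2)='.' (+4 fires, +4 burnt)
Step 6: cell (4,2)='.' (+2 fires, +4 burnt)
Step 7: cell (4,2)='.' (+0 fires, +2 burnt)
  fire out at step 7

3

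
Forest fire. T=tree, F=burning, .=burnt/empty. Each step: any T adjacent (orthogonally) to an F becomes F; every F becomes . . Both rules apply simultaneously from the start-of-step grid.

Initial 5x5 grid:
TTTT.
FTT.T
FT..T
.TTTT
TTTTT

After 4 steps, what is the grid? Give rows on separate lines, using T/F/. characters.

Step 1: 3 trees catch fire, 2 burn out
  FTTT.
  .FT.T
  .F..T
  .TTTT
  TTTTT
Step 2: 3 trees catch fire, 3 burn out
  .FTT.
  ..F.T
  ....T
  .FTTT
  TTTTT
Step 3: 3 trees catch fire, 3 burn out
  ..FT.
  ....T
  ....T
  ..FTT
  TFTTT
Step 4: 4 trees catch fire, 3 burn out
  ...F.
  ....T
  ....T
  ...FT
  F.FTT

...F.
....T
....T
...FT
F.FTT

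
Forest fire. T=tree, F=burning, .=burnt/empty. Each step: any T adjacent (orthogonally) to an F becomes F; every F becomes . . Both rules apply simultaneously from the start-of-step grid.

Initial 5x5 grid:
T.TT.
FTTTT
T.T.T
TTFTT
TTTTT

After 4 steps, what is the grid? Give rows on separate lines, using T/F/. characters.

Step 1: 7 trees catch fire, 2 burn out
  F.TT.
  .FTTT
  F.F.T
  TF.FT
  TTFTT
Step 2: 5 trees catch fire, 7 burn out
  ..TT.
  ..FTT
  ....T
  F...F
  TF.FT
Step 3: 5 trees catch fire, 5 burn out
  ..FT.
  ...FT
  ....F
  .....
  F...F
Step 4: 2 trees catch fire, 5 burn out
  ...F.
  ....F
  .....
  .....
  .....

...F.
....F
.....
.....
.....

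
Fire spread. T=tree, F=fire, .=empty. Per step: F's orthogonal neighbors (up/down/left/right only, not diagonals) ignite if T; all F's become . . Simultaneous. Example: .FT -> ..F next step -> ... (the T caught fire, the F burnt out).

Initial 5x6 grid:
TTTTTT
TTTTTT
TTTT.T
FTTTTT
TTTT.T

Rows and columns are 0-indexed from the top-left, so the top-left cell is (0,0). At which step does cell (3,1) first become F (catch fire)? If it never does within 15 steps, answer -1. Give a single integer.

Step 1: cell (3,1)='F' (+3 fires, +1 burnt)
  -> target ignites at step 1
Step 2: cell (3,1)='.' (+4 fires, +3 burnt)
Step 3: cell (3,1)='.' (+5 fires, +4 burnt)
Step 4: cell (3,1)='.' (+5 fires, +5 burnt)
Step 5: cell (3,1)='.' (+3 fires, +5 burnt)
Step 6: cell (3,1)='.' (+4 fires, +3 burnt)
Step 7: cell (3,1)='.' (+2 fires, +4 burnt)
Step 8: cell (3,1)='.' (+1 fires, +2 burnt)
Step 9: cell (3,1)='.' (+0 fires, +1 burnt)
  fire out at step 9

1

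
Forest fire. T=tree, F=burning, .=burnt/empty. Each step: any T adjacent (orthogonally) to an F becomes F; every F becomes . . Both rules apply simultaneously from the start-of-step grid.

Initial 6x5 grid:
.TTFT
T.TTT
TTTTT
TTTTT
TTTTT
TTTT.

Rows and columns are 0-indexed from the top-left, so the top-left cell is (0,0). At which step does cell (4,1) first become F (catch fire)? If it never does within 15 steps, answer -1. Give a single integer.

Step 1: cell (4,1)='T' (+3 fires, +1 burnt)
Step 2: cell (4,1)='T' (+4 fires, +3 burnt)
Step 3: cell (4,1)='T' (+3 fires, +4 burnt)
Step 4: cell (4,1)='T' (+4 fires, +3 burnt)
Step 5: cell (4,1)='T' (+5 fires, +4 burnt)
Step 6: cell (4,1)='F' (+4 fires, +5 burnt)
  -> target ignites at step 6
Step 7: cell (4,1)='.' (+2 fires, +4 burnt)
Step 8: cell (4,1)='.' (+1 fires, +2 burnt)
Step 9: cell (4,1)='.' (+0 fires, +1 burnt)
  fire out at step 9

6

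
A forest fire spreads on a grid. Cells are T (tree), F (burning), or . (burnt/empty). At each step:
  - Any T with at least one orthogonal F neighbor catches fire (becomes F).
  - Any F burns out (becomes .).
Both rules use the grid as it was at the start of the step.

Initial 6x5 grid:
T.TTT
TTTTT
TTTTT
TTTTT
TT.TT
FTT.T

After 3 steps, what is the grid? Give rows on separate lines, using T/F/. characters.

Step 1: 2 trees catch fire, 1 burn out
  T.TTT
  TTTTT
  TTTTT
  TTTTT
  FT.TT
  .FT.T
Step 2: 3 trees catch fire, 2 burn out
  T.TTT
  TTTTT
  TTTTT
  FTTTT
  .F.TT
  ..F.T
Step 3: 2 trees catch fire, 3 burn out
  T.TTT
  TTTTT
  FTTTT
  .FTTT
  ...TT
  ....T

T.TTT
TTTTT
FTTTT
.FTTT
...TT
....T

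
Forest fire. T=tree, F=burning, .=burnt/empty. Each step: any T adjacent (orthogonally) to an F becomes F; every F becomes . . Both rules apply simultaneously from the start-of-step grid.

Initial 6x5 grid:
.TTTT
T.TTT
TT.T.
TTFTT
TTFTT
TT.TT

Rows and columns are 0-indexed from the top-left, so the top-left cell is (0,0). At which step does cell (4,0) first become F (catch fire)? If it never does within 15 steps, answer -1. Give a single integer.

Step 1: cell (4,0)='T' (+4 fires, +2 burnt)
Step 2: cell (4,0)='F' (+8 fires, +4 burnt)
  -> target ignites at step 2
Step 3: cell (4,0)='.' (+4 fires, +8 burnt)
Step 4: cell (4,0)='.' (+4 fires, +4 burnt)
Step 5: cell (4,0)='.' (+2 fires, +4 burnt)
Step 6: cell (4,0)='.' (+1 fires, +2 burnt)
Step 7: cell (4,0)='.' (+0 fires, +1 burnt)
  fire out at step 7

2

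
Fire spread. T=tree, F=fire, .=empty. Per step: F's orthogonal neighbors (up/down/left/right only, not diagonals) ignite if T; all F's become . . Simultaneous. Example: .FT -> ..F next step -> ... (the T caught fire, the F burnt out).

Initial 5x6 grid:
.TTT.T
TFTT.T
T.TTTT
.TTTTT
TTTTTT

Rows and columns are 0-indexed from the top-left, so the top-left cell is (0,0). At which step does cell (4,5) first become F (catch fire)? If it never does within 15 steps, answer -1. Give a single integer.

Step 1: cell (4,5)='T' (+3 fires, +1 burnt)
Step 2: cell (4,5)='T' (+4 fires, +3 burnt)
Step 3: cell (4,5)='T' (+3 fires, +4 burnt)
Step 4: cell (4,5)='T' (+4 fires, +3 burnt)
Step 5: cell (4,5)='T' (+4 fires, +4 burnt)
Step 6: cell (4,5)='T' (+4 fires, +4 burnt)
Step 7: cell (4,5)='F' (+2 fires, +4 burnt)
  -> target ignites at step 7
Step 8: cell (4,5)='.' (+0 fires, +2 burnt)
  fire out at step 8

7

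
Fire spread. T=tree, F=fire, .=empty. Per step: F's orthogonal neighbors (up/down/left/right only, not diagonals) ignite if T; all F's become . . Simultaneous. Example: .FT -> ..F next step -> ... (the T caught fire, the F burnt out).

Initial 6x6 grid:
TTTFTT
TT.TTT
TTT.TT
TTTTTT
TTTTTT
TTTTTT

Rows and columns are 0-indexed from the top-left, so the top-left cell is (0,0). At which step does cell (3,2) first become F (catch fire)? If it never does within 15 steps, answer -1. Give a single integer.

Step 1: cell (3,2)='T' (+3 fires, +1 burnt)
Step 2: cell (3,2)='T' (+3 fires, +3 burnt)
Step 3: cell (3,2)='T' (+4 fires, +3 burnt)
Step 4: cell (3,2)='T' (+4 fires, +4 burnt)
Step 5: cell (3,2)='T' (+6 fires, +4 burnt)
Step 6: cell (3,2)='F' (+6 fires, +6 burnt)
  -> target ignites at step 6
Step 7: cell (3,2)='.' (+5 fires, +6 burnt)
Step 8: cell (3,2)='.' (+2 fires, +5 burnt)
Step 9: cell (3,2)='.' (+0 fires, +2 burnt)
  fire out at step 9

6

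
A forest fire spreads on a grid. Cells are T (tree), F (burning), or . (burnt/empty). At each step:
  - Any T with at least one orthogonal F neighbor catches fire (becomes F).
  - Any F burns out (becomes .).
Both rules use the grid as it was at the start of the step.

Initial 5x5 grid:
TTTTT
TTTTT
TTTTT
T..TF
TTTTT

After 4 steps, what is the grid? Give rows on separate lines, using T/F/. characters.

Step 1: 3 trees catch fire, 1 burn out
  TTTTT
  TTTTT
  TTTTF
  T..F.
  TTTTF
Step 2: 3 trees catch fire, 3 burn out
  TTTTT
  TTTTF
  TTTF.
  T....
  TTTF.
Step 3: 4 trees catch fire, 3 burn out
  TTTTF
  TTTF.
  TTF..
  T....
  TTF..
Step 4: 4 trees catch fire, 4 burn out
  TTTF.
  TTF..
  TF...
  T....
  TF...

TTTF.
TTF..
TF...
T....
TF...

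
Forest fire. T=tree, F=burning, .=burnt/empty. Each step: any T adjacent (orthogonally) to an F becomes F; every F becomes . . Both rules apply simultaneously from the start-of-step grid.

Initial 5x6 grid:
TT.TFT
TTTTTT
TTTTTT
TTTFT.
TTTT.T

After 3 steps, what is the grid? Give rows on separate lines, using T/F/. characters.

Step 1: 7 trees catch fire, 2 burn out
  TT.F.F
  TTTTFT
  TTTFTT
  TTF.F.
  TTTF.T
Step 2: 6 trees catch fire, 7 burn out
  TT....
  TTTF.F
  TTF.FT
  TF....
  TTF..T
Step 3: 5 trees catch fire, 6 burn out
  TT....
  TTF...
  TF...F
  F.....
  TF...T

TT....
TTF...
TF...F
F.....
TF...T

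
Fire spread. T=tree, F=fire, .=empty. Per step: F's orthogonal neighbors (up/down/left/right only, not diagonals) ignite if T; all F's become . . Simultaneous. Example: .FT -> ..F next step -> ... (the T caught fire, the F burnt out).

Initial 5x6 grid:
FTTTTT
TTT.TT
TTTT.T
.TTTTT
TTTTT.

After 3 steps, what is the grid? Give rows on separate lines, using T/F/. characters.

Step 1: 2 trees catch fire, 1 burn out
  .FTTTT
  FTT.TT
  TTTT.T
  .TTTTT
  TTTTT.
Step 2: 3 trees catch fire, 2 burn out
  ..FTTT
  .FT.TT
  FTTT.T
  .TTTTT
  TTTTT.
Step 3: 3 trees catch fire, 3 burn out
  ...FTT
  ..F.TT
  .FTT.T
  .TTTTT
  TTTTT.

...FTT
..F.TT
.FTT.T
.TTTTT
TTTTT.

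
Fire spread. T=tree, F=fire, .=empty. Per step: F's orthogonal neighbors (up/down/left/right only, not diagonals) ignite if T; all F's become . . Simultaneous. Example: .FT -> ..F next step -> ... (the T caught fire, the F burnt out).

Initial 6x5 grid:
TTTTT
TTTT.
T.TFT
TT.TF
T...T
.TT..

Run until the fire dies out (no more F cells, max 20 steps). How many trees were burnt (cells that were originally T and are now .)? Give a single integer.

Step 1: +5 fires, +2 burnt (F count now 5)
Step 2: +2 fires, +5 burnt (F count now 2)
Step 3: +3 fires, +2 burnt (F count now 3)
Step 4: +2 fires, +3 burnt (F count now 2)
Step 5: +2 fires, +2 burnt (F count now 2)
Step 6: +1 fires, +2 burnt (F count now 1)
Step 7: +2 fires, +1 burnt (F count now 2)
Step 8: +0 fires, +2 burnt (F count now 0)
Fire out after step 8
Initially T: 19, now '.': 28
Total burnt (originally-T cells now '.'): 17

Answer: 17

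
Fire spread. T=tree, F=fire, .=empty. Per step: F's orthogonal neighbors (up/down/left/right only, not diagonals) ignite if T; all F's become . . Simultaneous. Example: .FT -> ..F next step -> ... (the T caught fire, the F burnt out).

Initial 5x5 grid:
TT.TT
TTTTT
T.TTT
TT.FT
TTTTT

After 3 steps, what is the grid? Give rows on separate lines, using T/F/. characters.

Step 1: 3 trees catch fire, 1 burn out
  TT.TT
  TTTTT
  T.TFT
  TT..F
  TTTFT
Step 2: 5 trees catch fire, 3 burn out
  TT.TT
  TTTFT
  T.F.F
  TT...
  TTF.F
Step 3: 4 trees catch fire, 5 burn out
  TT.FT
  TTF.F
  T....
  TT...
  TF...

TT.FT
TTF.F
T....
TT...
TF...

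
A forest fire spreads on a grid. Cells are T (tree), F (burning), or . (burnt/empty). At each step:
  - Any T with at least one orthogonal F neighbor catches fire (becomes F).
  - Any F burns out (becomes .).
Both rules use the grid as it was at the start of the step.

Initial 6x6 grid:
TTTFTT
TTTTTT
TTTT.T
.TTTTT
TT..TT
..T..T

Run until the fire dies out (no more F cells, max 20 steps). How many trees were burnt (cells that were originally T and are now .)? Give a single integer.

Step 1: +3 fires, +1 burnt (F count now 3)
Step 2: +5 fires, +3 burnt (F count now 5)
Step 3: +5 fires, +5 burnt (F count now 5)
Step 4: +5 fires, +5 burnt (F count now 5)
Step 5: +4 fires, +5 burnt (F count now 4)
Step 6: +2 fires, +4 burnt (F count now 2)
Step 7: +2 fires, +2 burnt (F count now 2)
Step 8: +0 fires, +2 burnt (F count now 0)
Fire out after step 8
Initially T: 27, now '.': 35
Total burnt (originally-T cells now '.'): 26

Answer: 26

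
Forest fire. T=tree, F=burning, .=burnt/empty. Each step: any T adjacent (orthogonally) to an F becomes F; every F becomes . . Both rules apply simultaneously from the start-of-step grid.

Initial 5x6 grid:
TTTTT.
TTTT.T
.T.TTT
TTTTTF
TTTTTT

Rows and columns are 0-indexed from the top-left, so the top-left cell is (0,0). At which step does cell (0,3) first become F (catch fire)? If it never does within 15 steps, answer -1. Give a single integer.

Step 1: cell (0,3)='T' (+3 fires, +1 burnt)
Step 2: cell (0,3)='T' (+4 fires, +3 burnt)
Step 3: cell (0,3)='T' (+3 fires, +4 burnt)
Step 4: cell (0,3)='T' (+3 fires, +3 burnt)
Step 5: cell (0,3)='F' (+5 fires, +3 burnt)
  -> target ignites at step 5
Step 6: cell (0,3)='.' (+4 fires, +5 burnt)
Step 7: cell (0,3)='.' (+2 fires, +4 burnt)
Step 8: cell (0,3)='.' (+1 fires, +2 burnt)
Step 9: cell (0,3)='.' (+0 fires, +1 burnt)
  fire out at step 9

5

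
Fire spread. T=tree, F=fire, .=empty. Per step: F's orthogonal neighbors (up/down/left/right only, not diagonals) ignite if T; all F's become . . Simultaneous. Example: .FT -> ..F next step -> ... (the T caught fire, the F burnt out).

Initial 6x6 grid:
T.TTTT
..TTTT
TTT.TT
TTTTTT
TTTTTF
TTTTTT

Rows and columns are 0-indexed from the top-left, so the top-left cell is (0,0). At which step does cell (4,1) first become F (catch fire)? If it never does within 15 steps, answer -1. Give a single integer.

Step 1: cell (4,1)='T' (+3 fires, +1 burnt)
Step 2: cell (4,1)='T' (+4 fires, +3 burnt)
Step 3: cell (4,1)='T' (+5 fires, +4 burnt)
Step 4: cell (4,1)='F' (+5 fires, +5 burnt)
  -> target ignites at step 4
Step 5: cell (4,1)='.' (+6 fires, +5 burnt)
Step 6: cell (4,1)='.' (+5 fires, +6 burnt)
Step 7: cell (4,1)='.' (+2 fires, +5 burnt)
Step 8: cell (4,1)='.' (+0 fires, +2 burnt)
  fire out at step 8

4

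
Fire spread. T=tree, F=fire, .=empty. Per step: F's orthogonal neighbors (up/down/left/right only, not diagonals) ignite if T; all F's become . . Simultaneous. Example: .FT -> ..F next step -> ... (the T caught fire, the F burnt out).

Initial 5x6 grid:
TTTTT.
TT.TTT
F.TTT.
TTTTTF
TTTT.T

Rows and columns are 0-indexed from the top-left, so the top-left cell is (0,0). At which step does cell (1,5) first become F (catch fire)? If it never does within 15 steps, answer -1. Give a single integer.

Step 1: cell (1,5)='T' (+4 fires, +2 burnt)
Step 2: cell (1,5)='T' (+6 fires, +4 burnt)
Step 3: cell (1,5)='T' (+6 fires, +6 burnt)
Step 4: cell (1,5)='F' (+6 fires, +6 burnt)
  -> target ignites at step 4
Step 5: cell (1,5)='.' (+1 fires, +6 burnt)
Step 6: cell (1,5)='.' (+0 fires, +1 burnt)
  fire out at step 6

4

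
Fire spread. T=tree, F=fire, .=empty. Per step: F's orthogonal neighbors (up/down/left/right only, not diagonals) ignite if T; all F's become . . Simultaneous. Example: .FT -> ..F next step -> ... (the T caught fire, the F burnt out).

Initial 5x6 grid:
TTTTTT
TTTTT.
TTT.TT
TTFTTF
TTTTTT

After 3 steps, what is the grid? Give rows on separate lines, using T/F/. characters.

Step 1: 7 trees catch fire, 2 burn out
  TTTTTT
  TTTTT.
  TTF.TF
  TF.FF.
  TTFTTF
Step 2: 7 trees catch fire, 7 burn out
  TTTTTT
  TTFTT.
  TF..F.
  F.....
  TF.FF.
Step 3: 6 trees catch fire, 7 burn out
  TTFTTT
  TF.FF.
  F.....
  ......
  F.....

TTFTTT
TF.FF.
F.....
......
F.....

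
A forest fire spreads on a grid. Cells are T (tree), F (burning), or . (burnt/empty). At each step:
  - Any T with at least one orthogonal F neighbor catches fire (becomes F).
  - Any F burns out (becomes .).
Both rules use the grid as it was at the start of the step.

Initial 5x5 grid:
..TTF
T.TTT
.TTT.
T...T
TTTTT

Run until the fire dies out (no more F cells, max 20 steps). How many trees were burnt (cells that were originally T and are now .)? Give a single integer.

Step 1: +2 fires, +1 burnt (F count now 2)
Step 2: +2 fires, +2 burnt (F count now 2)
Step 3: +2 fires, +2 burnt (F count now 2)
Step 4: +1 fires, +2 burnt (F count now 1)
Step 5: +1 fires, +1 burnt (F count now 1)
Step 6: +0 fires, +1 burnt (F count now 0)
Fire out after step 6
Initially T: 16, now '.': 17
Total burnt (originally-T cells now '.'): 8

Answer: 8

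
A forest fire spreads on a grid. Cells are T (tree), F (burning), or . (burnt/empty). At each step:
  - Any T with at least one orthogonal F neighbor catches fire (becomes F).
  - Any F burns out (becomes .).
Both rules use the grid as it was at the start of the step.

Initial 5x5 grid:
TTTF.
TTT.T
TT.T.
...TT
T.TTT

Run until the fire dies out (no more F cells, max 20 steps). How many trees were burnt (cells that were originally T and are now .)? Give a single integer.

Step 1: +1 fires, +1 burnt (F count now 1)
Step 2: +2 fires, +1 burnt (F count now 2)
Step 3: +2 fires, +2 burnt (F count now 2)
Step 4: +2 fires, +2 burnt (F count now 2)
Step 5: +1 fires, +2 burnt (F count now 1)
Step 6: +0 fires, +1 burnt (F count now 0)
Fire out after step 6
Initially T: 16, now '.': 17
Total burnt (originally-T cells now '.'): 8

Answer: 8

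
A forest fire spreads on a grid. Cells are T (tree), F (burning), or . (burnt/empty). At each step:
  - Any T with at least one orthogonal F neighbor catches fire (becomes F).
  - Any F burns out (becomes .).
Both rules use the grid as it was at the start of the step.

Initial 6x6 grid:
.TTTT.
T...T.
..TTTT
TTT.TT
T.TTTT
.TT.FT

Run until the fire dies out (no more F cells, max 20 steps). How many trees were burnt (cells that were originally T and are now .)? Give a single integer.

Answer: 22

Derivation:
Step 1: +2 fires, +1 burnt (F count now 2)
Step 2: +3 fires, +2 burnt (F count now 3)
Step 3: +3 fires, +3 burnt (F count now 3)
Step 4: +5 fires, +3 burnt (F count now 5)
Step 5: +4 fires, +5 burnt (F count now 4)
Step 6: +2 fires, +4 burnt (F count now 2)
Step 7: +2 fires, +2 burnt (F count now 2)
Step 8: +1 fires, +2 burnt (F count now 1)
Step 9: +0 fires, +1 burnt (F count now 0)
Fire out after step 9
Initially T: 23, now '.': 35
Total burnt (originally-T cells now '.'): 22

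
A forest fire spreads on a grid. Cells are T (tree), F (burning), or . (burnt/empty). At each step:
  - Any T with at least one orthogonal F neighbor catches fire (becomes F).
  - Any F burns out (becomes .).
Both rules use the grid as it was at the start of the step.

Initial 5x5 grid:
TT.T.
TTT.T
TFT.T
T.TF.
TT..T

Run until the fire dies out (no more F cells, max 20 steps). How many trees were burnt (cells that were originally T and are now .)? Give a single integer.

Answer: 11

Derivation:
Step 1: +4 fires, +2 burnt (F count now 4)
Step 2: +4 fires, +4 burnt (F count now 4)
Step 3: +2 fires, +4 burnt (F count now 2)
Step 4: +1 fires, +2 burnt (F count now 1)
Step 5: +0 fires, +1 burnt (F count now 0)
Fire out after step 5
Initially T: 15, now '.': 21
Total burnt (originally-T cells now '.'): 11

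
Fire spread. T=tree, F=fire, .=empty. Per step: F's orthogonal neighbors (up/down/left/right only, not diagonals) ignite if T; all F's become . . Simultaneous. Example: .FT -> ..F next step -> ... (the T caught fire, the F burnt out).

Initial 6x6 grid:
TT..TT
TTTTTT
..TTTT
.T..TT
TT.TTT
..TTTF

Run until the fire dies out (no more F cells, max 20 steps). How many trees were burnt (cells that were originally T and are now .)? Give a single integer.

Step 1: +2 fires, +1 burnt (F count now 2)
Step 2: +3 fires, +2 burnt (F count now 3)
Step 3: +4 fires, +3 burnt (F count now 4)
Step 4: +2 fires, +4 burnt (F count now 2)
Step 5: +3 fires, +2 burnt (F count now 3)
Step 6: +3 fires, +3 burnt (F count now 3)
Step 7: +1 fires, +3 burnt (F count now 1)
Step 8: +1 fires, +1 burnt (F count now 1)
Step 9: +2 fires, +1 burnt (F count now 2)
Step 10: +1 fires, +2 burnt (F count now 1)
Step 11: +0 fires, +1 burnt (F count now 0)
Fire out after step 11
Initially T: 25, now '.': 33
Total burnt (originally-T cells now '.'): 22

Answer: 22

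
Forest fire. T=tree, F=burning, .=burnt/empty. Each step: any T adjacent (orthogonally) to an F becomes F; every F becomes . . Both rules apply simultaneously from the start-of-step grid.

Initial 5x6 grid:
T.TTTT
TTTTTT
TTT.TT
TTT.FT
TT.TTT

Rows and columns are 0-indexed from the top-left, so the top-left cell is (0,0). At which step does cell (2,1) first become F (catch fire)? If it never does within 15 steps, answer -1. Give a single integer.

Step 1: cell (2,1)='T' (+3 fires, +1 burnt)
Step 2: cell (2,1)='T' (+4 fires, +3 burnt)
Step 3: cell (2,1)='T' (+3 fires, +4 burnt)
Step 4: cell (2,1)='T' (+3 fires, +3 burnt)
Step 5: cell (2,1)='T' (+3 fires, +3 burnt)
Step 6: cell (2,1)='F' (+3 fires, +3 burnt)
  -> target ignites at step 6
Step 7: cell (2,1)='.' (+3 fires, +3 burnt)
Step 8: cell (2,1)='.' (+2 fires, +3 burnt)
Step 9: cell (2,1)='.' (+1 fires, +2 burnt)
Step 10: cell (2,1)='.' (+0 fires, +1 burnt)
  fire out at step 10

6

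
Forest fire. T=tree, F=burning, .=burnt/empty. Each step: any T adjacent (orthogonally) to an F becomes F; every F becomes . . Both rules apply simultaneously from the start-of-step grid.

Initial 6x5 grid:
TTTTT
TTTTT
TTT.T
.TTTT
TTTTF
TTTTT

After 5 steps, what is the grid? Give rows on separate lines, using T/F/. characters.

Step 1: 3 trees catch fire, 1 burn out
  TTTTT
  TTTTT
  TTT.T
  .TTTF
  TTTF.
  TTTTF
Step 2: 4 trees catch fire, 3 burn out
  TTTTT
  TTTTT
  TTT.F
  .TTF.
  TTF..
  TTTF.
Step 3: 4 trees catch fire, 4 burn out
  TTTTT
  TTTTF
  TTT..
  .TF..
  TF...
  TTF..
Step 4: 6 trees catch fire, 4 burn out
  TTTTF
  TTTF.
  TTF..
  .F...
  F....
  TF...
Step 5: 4 trees catch fire, 6 burn out
  TTTF.
  TTF..
  TF...
  .....
  .....
  F....

TTTF.
TTF..
TF...
.....
.....
F....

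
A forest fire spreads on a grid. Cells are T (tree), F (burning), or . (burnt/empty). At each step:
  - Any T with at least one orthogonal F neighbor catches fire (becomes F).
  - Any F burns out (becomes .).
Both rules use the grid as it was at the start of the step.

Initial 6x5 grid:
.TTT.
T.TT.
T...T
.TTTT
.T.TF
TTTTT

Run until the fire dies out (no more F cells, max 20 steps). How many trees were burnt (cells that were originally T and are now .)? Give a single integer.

Step 1: +3 fires, +1 burnt (F count now 3)
Step 2: +3 fires, +3 burnt (F count now 3)
Step 3: +2 fires, +3 burnt (F count now 2)
Step 4: +2 fires, +2 burnt (F count now 2)
Step 5: +2 fires, +2 burnt (F count now 2)
Step 6: +0 fires, +2 burnt (F count now 0)
Fire out after step 6
Initially T: 19, now '.': 23
Total burnt (originally-T cells now '.'): 12

Answer: 12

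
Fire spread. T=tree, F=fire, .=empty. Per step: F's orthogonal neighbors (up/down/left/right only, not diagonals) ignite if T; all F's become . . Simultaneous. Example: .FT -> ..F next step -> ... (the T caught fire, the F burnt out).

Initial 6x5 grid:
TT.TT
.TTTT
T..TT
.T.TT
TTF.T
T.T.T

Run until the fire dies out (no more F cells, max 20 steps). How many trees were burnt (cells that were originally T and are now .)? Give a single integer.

Answer: 5

Derivation:
Step 1: +2 fires, +1 burnt (F count now 2)
Step 2: +2 fires, +2 burnt (F count now 2)
Step 3: +1 fires, +2 burnt (F count now 1)
Step 4: +0 fires, +1 burnt (F count now 0)
Fire out after step 4
Initially T: 20, now '.': 15
Total burnt (originally-T cells now '.'): 5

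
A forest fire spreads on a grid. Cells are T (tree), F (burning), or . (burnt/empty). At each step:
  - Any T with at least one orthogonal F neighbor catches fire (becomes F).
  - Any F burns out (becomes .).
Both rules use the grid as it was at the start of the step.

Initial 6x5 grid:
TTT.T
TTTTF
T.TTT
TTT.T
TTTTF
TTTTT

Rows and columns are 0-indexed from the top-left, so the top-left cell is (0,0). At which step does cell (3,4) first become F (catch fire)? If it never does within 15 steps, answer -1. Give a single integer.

Step 1: cell (3,4)='F' (+6 fires, +2 burnt)
  -> target ignites at step 1
Step 2: cell (3,4)='.' (+4 fires, +6 burnt)
Step 3: cell (3,4)='.' (+6 fires, +4 burnt)
Step 4: cell (3,4)='.' (+5 fires, +6 burnt)
Step 5: cell (3,4)='.' (+4 fires, +5 burnt)
Step 6: cell (3,4)='.' (+0 fires, +4 burnt)
  fire out at step 6

1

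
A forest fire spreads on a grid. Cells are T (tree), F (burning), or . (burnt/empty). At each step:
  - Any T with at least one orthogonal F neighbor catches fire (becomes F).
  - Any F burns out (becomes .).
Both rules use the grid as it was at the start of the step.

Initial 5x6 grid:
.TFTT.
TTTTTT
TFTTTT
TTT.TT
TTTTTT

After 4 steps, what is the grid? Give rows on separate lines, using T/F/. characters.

Step 1: 7 trees catch fire, 2 burn out
  .F.FT.
  TFFTTT
  F.FTTT
  TFT.TT
  TTTTTT
Step 2: 7 trees catch fire, 7 burn out
  ....F.
  F..FTT
  ...FTT
  F.F.TT
  TFTTTT
Step 3: 4 trees catch fire, 7 burn out
  ......
  ....FT
  ....FT
  ....TT
  F.FTTT
Step 4: 4 trees catch fire, 4 burn out
  ......
  .....F
  .....F
  ....FT
  ...FTT

......
.....F
.....F
....FT
...FTT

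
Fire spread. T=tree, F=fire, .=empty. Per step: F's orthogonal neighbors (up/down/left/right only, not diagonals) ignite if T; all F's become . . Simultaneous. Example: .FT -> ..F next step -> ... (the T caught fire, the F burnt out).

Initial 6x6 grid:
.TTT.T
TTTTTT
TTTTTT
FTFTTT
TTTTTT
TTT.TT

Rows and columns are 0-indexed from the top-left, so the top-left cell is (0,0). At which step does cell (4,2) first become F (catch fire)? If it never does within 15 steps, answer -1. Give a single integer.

Step 1: cell (4,2)='F' (+6 fires, +2 burnt)
  -> target ignites at step 1
Step 2: cell (4,2)='.' (+9 fires, +6 burnt)
Step 3: cell (4,2)='.' (+7 fires, +9 burnt)
Step 4: cell (4,2)='.' (+6 fires, +7 burnt)
Step 5: cell (4,2)='.' (+2 fires, +6 burnt)
Step 6: cell (4,2)='.' (+1 fires, +2 burnt)
Step 7: cell (4,2)='.' (+0 fires, +1 burnt)
  fire out at step 7

1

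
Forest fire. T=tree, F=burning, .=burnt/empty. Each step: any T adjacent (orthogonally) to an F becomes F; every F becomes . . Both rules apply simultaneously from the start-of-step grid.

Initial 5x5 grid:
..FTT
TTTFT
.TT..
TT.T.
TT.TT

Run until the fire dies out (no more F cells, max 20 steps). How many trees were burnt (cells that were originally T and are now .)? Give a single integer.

Answer: 12

Derivation:
Step 1: +3 fires, +2 burnt (F count now 3)
Step 2: +3 fires, +3 burnt (F count now 3)
Step 3: +2 fires, +3 burnt (F count now 2)
Step 4: +1 fires, +2 burnt (F count now 1)
Step 5: +2 fires, +1 burnt (F count now 2)
Step 6: +1 fires, +2 burnt (F count now 1)
Step 7: +0 fires, +1 burnt (F count now 0)
Fire out after step 7
Initially T: 15, now '.': 22
Total burnt (originally-T cells now '.'): 12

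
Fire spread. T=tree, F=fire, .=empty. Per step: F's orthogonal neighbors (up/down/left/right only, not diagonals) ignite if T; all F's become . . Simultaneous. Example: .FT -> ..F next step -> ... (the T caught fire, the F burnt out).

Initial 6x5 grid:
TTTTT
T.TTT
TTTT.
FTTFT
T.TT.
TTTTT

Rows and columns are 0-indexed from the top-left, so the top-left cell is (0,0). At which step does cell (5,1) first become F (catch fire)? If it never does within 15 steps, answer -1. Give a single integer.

Step 1: cell (5,1)='T' (+7 fires, +2 burnt)
Step 2: cell (5,1)='T' (+7 fires, +7 burnt)
Step 3: cell (5,1)='F' (+7 fires, +7 burnt)
  -> target ignites at step 3
Step 4: cell (5,1)='.' (+3 fires, +7 burnt)
Step 5: cell (5,1)='.' (+0 fires, +3 burnt)
  fire out at step 5

3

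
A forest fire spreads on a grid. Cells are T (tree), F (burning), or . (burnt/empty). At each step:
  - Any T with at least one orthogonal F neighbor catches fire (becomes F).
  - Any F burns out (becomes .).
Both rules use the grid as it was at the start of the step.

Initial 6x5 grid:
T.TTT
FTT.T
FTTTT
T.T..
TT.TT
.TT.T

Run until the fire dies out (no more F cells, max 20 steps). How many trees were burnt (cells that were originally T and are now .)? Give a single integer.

Answer: 17

Derivation:
Step 1: +4 fires, +2 burnt (F count now 4)
Step 2: +3 fires, +4 burnt (F count now 3)
Step 3: +4 fires, +3 burnt (F count now 4)
Step 4: +3 fires, +4 burnt (F count now 3)
Step 5: +3 fires, +3 burnt (F count now 3)
Step 6: +0 fires, +3 burnt (F count now 0)
Fire out after step 6
Initially T: 20, now '.': 27
Total burnt (originally-T cells now '.'): 17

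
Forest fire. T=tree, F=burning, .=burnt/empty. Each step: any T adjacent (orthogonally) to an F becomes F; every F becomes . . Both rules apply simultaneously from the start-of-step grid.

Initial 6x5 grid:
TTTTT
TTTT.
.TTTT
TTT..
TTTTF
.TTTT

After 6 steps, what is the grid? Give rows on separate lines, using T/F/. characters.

Step 1: 2 trees catch fire, 1 burn out
  TTTTT
  TTTT.
  .TTTT
  TTT..
  TTTF.
  .TTTF
Step 2: 2 trees catch fire, 2 burn out
  TTTTT
  TTTT.
  .TTTT
  TTT..
  TTF..
  .TTF.
Step 3: 3 trees catch fire, 2 burn out
  TTTTT
  TTTT.
  .TTTT
  TTF..
  TF...
  .TF..
Step 4: 4 trees catch fire, 3 burn out
  TTTTT
  TTTT.
  .TFTT
  TF...
  F....
  .F...
Step 5: 4 trees catch fire, 4 burn out
  TTTTT
  TTFT.
  .F.FT
  F....
  .....
  .....
Step 6: 4 trees catch fire, 4 burn out
  TTFTT
  TF.F.
  ....F
  .....
  .....
  .....

TTFTT
TF.F.
....F
.....
.....
.....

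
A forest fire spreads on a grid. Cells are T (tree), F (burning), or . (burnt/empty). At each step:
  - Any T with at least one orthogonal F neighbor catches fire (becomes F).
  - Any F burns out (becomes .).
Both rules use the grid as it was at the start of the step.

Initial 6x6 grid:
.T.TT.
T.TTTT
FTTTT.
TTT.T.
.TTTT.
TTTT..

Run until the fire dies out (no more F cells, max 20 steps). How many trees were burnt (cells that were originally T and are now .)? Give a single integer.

Step 1: +3 fires, +1 burnt (F count now 3)
Step 2: +2 fires, +3 burnt (F count now 2)
Step 3: +4 fires, +2 burnt (F count now 4)
Step 4: +4 fires, +4 burnt (F count now 4)
Step 5: +6 fires, +4 burnt (F count now 6)
Step 6: +4 fires, +6 burnt (F count now 4)
Step 7: +0 fires, +4 burnt (F count now 0)
Fire out after step 7
Initially T: 24, now '.': 35
Total burnt (originally-T cells now '.'): 23

Answer: 23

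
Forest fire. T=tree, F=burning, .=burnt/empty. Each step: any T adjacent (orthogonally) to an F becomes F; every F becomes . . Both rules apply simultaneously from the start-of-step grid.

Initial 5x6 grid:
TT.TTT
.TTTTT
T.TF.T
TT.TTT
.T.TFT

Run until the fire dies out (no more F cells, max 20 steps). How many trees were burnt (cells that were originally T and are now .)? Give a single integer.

Step 1: +6 fires, +2 burnt (F count now 6)
Step 2: +4 fires, +6 burnt (F count now 4)
Step 3: +4 fires, +4 burnt (F count now 4)
Step 4: +2 fires, +4 burnt (F count now 2)
Step 5: +1 fires, +2 burnt (F count now 1)
Step 6: +0 fires, +1 burnt (F count now 0)
Fire out after step 6
Initially T: 21, now '.': 26
Total burnt (originally-T cells now '.'): 17

Answer: 17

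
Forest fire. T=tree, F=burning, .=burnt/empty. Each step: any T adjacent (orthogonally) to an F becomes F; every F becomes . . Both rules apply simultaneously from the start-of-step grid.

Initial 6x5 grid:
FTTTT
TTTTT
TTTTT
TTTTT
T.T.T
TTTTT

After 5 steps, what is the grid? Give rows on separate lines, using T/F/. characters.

Step 1: 2 trees catch fire, 1 burn out
  .FTTT
  FTTTT
  TTTTT
  TTTTT
  T.T.T
  TTTTT
Step 2: 3 trees catch fire, 2 burn out
  ..FTT
  .FTTT
  FTTTT
  TTTTT
  T.T.T
  TTTTT
Step 3: 4 trees catch fire, 3 burn out
  ...FT
  ..FTT
  .FTTT
  FTTTT
  T.T.T
  TTTTT
Step 4: 5 trees catch fire, 4 burn out
  ....F
  ...FT
  ..FTT
  .FTTT
  F.T.T
  TTTTT
Step 5: 4 trees catch fire, 5 burn out
  .....
  ....F
  ...FT
  ..FTT
  ..T.T
  FTTTT

.....
....F
...FT
..FTT
..T.T
FTTTT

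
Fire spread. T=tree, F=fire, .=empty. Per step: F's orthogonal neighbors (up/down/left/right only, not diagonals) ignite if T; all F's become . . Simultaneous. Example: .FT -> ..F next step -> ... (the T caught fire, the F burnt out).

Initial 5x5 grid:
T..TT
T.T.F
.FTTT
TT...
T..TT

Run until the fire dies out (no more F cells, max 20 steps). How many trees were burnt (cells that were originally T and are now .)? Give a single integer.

Answer: 9

Derivation:
Step 1: +4 fires, +2 burnt (F count now 4)
Step 2: +4 fires, +4 burnt (F count now 4)
Step 3: +1 fires, +4 burnt (F count now 1)
Step 4: +0 fires, +1 burnt (F count now 0)
Fire out after step 4
Initially T: 13, now '.': 21
Total burnt (originally-T cells now '.'): 9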